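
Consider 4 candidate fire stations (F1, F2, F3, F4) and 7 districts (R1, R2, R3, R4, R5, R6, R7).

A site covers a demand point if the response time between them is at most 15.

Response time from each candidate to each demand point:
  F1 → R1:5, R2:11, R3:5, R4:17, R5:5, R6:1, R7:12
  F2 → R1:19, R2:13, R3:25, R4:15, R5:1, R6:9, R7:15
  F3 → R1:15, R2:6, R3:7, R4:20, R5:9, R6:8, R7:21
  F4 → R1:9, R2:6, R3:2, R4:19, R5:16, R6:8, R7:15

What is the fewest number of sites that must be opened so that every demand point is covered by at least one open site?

2

Coverage sets (demand points within 15 of each site):
  F1: {R1, R2, R3, R5, R6, R7}
  F2: {R2, R4, R5, R6, R7}
  F3: {R1, R2, R3, R5, R6}
  F4: {R1, R2, R3, R6, R7}
No single site covers all 7 demand points.
But {F1, F2} covers everything, so the minimum is 2.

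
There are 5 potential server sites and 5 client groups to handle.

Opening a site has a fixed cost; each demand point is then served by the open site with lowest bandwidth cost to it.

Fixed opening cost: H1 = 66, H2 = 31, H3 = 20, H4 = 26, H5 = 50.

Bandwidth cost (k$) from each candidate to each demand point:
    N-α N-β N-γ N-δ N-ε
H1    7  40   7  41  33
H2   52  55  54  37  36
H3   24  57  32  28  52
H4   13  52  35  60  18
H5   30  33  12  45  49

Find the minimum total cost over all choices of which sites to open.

189

Open {H3, H4}: assign each demand point to its cheapest open site.
  N-α→H4 13, N-β→H4 52, N-γ→H3 32, N-δ→H3 28, N-ε→H4 18
  bandwidth cost 143, fixed 46 → total 189.
Compare {H1}: bandwidth cost 128 + fixed 66 = 194.
Compare {H4, H5}: bandwidth cost 121 + fixed 76 = 197.
Compare {H3, H4, H5}: bandwidth cost 104 + fixed 96 = 200.
All other subsets cost ≥ 194. Minimum total cost: 189.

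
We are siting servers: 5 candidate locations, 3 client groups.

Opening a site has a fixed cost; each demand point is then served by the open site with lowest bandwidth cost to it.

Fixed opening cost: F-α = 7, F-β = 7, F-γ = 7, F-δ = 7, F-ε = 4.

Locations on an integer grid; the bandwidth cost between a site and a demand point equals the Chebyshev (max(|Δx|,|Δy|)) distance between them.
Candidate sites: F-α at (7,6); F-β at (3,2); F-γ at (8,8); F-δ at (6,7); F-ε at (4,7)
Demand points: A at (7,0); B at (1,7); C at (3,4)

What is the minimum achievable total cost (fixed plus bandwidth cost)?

17

Open {F-ε}: assign each demand point to its cheapest open site.
  A→F-ε 7, B→F-ε 3, C→F-ε 3
  bandwidth cost 13, fixed 4 → total 17.
Compare {F-β}: bandwidth cost 11 + fixed 7 = 18.
Compare {F-β, F-ε}: bandwidth cost 9 + fixed 11 = 20.
Compare {F-δ}: bandwidth cost 15 + fixed 7 = 22.
All other subsets cost ≥ 18. Minimum total cost: 17.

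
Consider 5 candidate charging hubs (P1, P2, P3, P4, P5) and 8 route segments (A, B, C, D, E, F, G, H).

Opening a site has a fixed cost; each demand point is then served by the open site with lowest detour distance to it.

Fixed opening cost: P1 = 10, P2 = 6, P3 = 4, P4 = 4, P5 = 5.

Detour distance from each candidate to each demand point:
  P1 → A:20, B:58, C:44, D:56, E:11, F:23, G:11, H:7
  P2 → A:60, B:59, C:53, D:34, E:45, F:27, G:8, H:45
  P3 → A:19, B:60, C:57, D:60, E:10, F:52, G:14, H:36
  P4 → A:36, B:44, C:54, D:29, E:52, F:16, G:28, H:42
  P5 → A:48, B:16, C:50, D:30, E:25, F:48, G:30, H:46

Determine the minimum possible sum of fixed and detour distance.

173

Open {P1, P4, P5}: assign each demand point to its cheapest open site.
  A→P1 20, B→P5 16, C→P1 44, D→P4 29, E→P1 11, F→P4 16, G→P1 11, H→P1 7
  detour distance 154, fixed 19 → total 173.
Compare {P1, P3, P4, P5}: detour distance 152 + fixed 23 = 175.
Compare {P1, P2, P4, P5}: detour distance 151 + fixed 25 = 176.
Compare {P1, P5}: detour distance 162 + fixed 15 = 177.
All other subsets cost ≥ 175. Minimum total cost: 173.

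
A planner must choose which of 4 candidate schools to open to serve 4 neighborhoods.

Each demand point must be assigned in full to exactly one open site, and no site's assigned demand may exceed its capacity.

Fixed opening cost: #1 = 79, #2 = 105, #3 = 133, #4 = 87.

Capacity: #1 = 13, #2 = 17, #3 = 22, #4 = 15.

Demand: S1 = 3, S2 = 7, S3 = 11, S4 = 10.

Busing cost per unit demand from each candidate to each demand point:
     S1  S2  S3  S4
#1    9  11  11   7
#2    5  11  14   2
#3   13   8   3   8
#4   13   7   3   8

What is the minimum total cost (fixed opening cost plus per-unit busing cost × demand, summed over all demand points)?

361

Open {#2, #4}; cheapest assignment that respects the capacities:
  #2 (cap 17, load 17): S2, S4 — cost 7×11 + 10×2 = 97
  #4 (cap 15, load 14): S1, S3 — cost 3×13 + 11×3 = 72
  Shipping 169, fixed 192 → total 361.
  Any other capacity-feasible assignment to {#2, #4} ships for at least 169.
Compare {#2, #3}: its best feasible assignment gives total 362.
Compare {#1, #3}: its best feasible assignment gives total 398.
Every other set of open sites that can feasibly serve all demand totals ≥ 362 even under its best assignment. Minimum: 361.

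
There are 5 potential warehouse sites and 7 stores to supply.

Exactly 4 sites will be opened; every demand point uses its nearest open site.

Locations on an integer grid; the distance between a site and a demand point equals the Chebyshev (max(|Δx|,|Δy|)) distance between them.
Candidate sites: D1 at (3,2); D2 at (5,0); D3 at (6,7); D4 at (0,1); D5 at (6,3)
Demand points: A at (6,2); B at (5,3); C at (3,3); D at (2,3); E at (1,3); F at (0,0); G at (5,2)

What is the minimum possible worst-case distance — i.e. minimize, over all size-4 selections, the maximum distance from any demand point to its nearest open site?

2

Open {D1, D2, D3, D4}.
  Farthest demand point is A at distance 2 (to D2); all others are ≤ 2.
With {D1, D2, D4, D5} the worst case is 2.
With {D1, D3, D4, D5} the worst case is 2.
No size-4 selection achieves below 2.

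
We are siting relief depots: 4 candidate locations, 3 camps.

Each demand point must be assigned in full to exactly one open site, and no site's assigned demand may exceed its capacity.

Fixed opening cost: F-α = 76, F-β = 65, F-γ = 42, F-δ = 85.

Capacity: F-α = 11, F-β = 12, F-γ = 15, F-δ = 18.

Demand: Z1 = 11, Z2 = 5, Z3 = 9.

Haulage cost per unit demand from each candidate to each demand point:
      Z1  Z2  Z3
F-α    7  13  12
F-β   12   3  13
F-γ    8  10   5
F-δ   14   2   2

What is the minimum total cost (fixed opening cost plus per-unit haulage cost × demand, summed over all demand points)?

243

Open {F-γ, F-δ}; cheapest assignment that respects the capacities:
  F-γ (cap 15, load 11): Z1 — cost 11×8 = 88
  F-δ (cap 18, load 14): Z2, Z3 — cost 5×2 + 9×2 = 28
  Shipping 116, fixed 127 → total 243.
  Any other capacity-feasible assignment to {F-γ, F-δ} ships for at least 116.
Compare {F-α, F-δ}: its best feasible assignment gives total 266.
Compare {F-α, F-γ}: its best feasible assignment gives total 290.
Every other set of open sites that can feasibly serve all demand totals ≥ 266 even under its best assignment. Minimum: 243.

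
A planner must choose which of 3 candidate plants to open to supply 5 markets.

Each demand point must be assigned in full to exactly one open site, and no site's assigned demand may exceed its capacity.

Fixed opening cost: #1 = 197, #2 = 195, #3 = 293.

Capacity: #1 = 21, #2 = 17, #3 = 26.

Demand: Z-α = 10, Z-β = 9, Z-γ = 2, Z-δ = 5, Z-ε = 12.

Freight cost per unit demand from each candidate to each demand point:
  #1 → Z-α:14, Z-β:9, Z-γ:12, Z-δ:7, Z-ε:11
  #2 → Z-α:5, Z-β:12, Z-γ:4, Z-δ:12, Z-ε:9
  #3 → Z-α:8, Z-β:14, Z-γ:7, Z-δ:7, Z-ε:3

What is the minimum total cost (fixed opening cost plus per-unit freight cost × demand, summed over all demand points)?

723

Open {#1, #2}; cheapest assignment that respects the capacities:
  #1 (cap 21, load 21): Z-β, Z-ε — cost 9×9 + 12×11 = 213
  #2 (cap 17, load 17): Z-α, Z-γ, Z-δ — cost 10×5 + 2×4 + 5×12 = 118
  Shipping 331, fixed 392 → total 723.
  Any other capacity-feasible assignment to {#1, #2} ships for at least 331.
Compare {#1, #3}: its best feasible assignment gives total 736.
Compare {#2, #3}: its best feasible assignment gives total 743.
Every other set of open sites that can feasibly serve all demand totals ≥ 736 even under its best assignment. Minimum: 723.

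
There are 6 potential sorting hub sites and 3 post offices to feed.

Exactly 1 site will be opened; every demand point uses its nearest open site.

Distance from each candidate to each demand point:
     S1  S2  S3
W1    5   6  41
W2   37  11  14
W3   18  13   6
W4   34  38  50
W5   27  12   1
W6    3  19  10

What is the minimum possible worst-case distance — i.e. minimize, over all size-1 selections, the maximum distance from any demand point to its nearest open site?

Open {W3}.
  Farthest demand point is S1 at distance 18 (to W3); all others are ≤ 18.
With {W6} the worst case is 19.
With {W5} the worst case is 27.
No size-1 selection achieves below 18.

18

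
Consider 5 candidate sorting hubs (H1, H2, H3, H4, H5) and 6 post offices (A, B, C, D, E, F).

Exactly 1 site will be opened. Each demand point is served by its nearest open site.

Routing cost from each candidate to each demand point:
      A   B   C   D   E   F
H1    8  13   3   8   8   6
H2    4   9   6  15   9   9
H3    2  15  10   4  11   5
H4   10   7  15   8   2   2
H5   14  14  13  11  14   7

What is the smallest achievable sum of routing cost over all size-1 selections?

Open {H4}.
  A→H4 10, B→H4 7, C→H4 15, D→H4 8, E→H4 2, F→H4 2  ⇒ total 44.
Compare {H1}: total 46.
Compare {H3}: total 47.
No size-1 selection does better; minimum is 44.

44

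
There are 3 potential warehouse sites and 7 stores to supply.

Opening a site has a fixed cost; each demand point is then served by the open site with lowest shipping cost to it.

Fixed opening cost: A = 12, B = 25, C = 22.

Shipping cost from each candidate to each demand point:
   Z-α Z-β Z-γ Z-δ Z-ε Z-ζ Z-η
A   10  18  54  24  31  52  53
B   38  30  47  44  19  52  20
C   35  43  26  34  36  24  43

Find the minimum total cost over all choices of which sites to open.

200

Open {A, B, C}: assign each demand point to its cheapest open site.
  Z-α→A 10, Z-β→A 18, Z-γ→C 26, Z-δ→A 24, Z-ε→B 19, Z-ζ→C 24, Z-η→B 20
  shipping cost 141, fixed 59 → total 200.
Compare {A, C}: shipping cost 176 + fixed 34 = 210.
Compare {A, B}: shipping cost 190 + fixed 37 = 227.
Compare {B, C}: shipping cost 188 + fixed 47 = 235.
All other subsets cost ≥ 210. Minimum total cost: 200.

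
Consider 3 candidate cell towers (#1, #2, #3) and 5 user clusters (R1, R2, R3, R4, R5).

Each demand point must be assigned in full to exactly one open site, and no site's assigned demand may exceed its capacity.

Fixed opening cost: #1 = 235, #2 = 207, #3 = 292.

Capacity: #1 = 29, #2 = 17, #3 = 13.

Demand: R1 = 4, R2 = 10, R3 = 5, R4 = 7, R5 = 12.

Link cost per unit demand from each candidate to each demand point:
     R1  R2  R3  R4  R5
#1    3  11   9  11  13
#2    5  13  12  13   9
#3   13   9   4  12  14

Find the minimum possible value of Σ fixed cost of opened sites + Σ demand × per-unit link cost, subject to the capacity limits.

Open {#1, #2}; cheapest assignment that respects the capacities:
  #1 (cap 29, load 26): R1, R2, R3, R4 — cost 4×3 + 10×11 + 5×9 + 7×11 = 244
  #2 (cap 17, load 12): R5 — cost 12×9 = 108
  Shipping 352, fixed 442 → total 794.
  Any other capacity-feasible assignment to {#1, #2} ships for at least 352.
Compare {#1, #3}: its best feasible assignment gives total 907.
Compare {#1, #2, #3}: its best feasible assignment gives total 1061.
Every other set of open sites that can feasibly serve all demand totals ≥ 907 even under its best assignment. Minimum: 794.

794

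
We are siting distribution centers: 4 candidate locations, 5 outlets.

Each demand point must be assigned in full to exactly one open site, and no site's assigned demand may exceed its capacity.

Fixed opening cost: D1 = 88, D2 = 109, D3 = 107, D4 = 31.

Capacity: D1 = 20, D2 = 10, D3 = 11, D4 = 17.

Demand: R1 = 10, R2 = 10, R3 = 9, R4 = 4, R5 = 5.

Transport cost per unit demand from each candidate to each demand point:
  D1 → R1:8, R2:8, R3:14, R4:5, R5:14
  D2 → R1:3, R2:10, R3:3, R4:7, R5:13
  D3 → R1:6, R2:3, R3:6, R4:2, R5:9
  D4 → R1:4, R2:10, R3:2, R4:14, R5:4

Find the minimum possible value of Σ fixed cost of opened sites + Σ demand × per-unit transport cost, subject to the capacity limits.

394

Open {D1, D3, D4}; cheapest assignment that respects the capacities:
  D1 (cap 20, load 14): R1, R4 — cost 10×8 + 4×5 = 100
  D3 (cap 11, load 10): R2 — cost 10×3 = 30
  D4 (cap 17, load 14): R3, R5 — cost 9×2 + 5×4 = 38
  Shipping 168, fixed 226 → total 394.
  Any other capacity-feasible assignment to {D1, D3, D4} ships for at least 168.
Compare {D1, D2, D4}: its best feasible assignment gives total 396.
Compare {D1, D2, D3, D4}: its best feasible assignment gives total 453.
Every other set of open sites that can feasibly serve all demand totals ≥ 396 even under its best assignment. Minimum: 394.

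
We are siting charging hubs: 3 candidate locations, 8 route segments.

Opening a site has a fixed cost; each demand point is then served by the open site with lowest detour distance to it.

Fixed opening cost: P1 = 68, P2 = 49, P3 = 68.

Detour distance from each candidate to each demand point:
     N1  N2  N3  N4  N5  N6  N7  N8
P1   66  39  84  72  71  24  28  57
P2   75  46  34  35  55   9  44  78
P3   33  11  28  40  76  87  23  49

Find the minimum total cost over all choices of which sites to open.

360

Open {P2, P3}: assign each demand point to its cheapest open site.
  N1→P3 33, N2→P3 11, N3→P3 28, N4→P2 35, N5→P2 55, N6→P2 9, N7→P3 23, N8→P3 49
  detour distance 243, fixed 117 → total 360.
Compare {P3}: detour distance 347 + fixed 68 = 415.
Compare {P1, P3}: detour distance 279 + fixed 136 = 415.
Compare {P2}: detour distance 376 + fixed 49 = 425.
All other subsets cost ≥ 415. Minimum total cost: 360.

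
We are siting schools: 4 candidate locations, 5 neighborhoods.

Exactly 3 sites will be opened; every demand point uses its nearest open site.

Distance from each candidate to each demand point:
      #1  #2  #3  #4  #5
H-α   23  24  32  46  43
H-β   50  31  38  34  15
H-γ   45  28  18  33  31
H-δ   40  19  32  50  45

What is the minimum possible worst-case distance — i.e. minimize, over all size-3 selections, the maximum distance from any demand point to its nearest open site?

33

Open {H-α, H-β, H-γ}.
  Farthest demand point is #4 at distance 33 (to H-γ); all others are ≤ 33.
With {H-α, H-γ, H-δ} the worst case is 33.
With {H-α, H-β, H-δ} the worst case is 34.
No size-3 selection achieves below 33.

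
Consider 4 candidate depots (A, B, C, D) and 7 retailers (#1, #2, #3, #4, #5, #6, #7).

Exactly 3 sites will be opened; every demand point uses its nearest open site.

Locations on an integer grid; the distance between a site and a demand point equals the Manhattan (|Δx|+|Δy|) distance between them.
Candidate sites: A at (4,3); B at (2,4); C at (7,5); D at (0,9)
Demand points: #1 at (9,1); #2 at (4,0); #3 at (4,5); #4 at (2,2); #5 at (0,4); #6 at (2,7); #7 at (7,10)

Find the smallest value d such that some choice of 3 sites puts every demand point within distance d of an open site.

6

Open {A, B, C}.
  Farthest demand point is #1 at distance 6 (to C); all others are ≤ 6.
With {A, C, D} the worst case is 6.
With {B, C, D} the worst case is 6.
No size-3 selection achieves below 6.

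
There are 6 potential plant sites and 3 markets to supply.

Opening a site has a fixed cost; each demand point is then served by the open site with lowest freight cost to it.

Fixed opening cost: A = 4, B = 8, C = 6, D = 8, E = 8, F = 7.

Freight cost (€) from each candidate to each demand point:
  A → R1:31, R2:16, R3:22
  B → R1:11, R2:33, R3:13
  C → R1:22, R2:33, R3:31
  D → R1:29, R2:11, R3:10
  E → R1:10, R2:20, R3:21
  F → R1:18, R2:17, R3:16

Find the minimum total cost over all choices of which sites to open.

Open {D, E}: assign each demand point to its cheapest open site.
  R1→E 10, R2→D 11, R3→D 10
  freight cost 31, fixed 16 → total 47.
Compare {B, D}: freight cost 32 + fixed 16 = 48.
Compare {A, D, E}: freight cost 31 + fixed 20 = 51.
Compare {A, B}: freight cost 40 + fixed 12 = 52.
All other subsets cost ≥ 48. Minimum total cost: 47.

47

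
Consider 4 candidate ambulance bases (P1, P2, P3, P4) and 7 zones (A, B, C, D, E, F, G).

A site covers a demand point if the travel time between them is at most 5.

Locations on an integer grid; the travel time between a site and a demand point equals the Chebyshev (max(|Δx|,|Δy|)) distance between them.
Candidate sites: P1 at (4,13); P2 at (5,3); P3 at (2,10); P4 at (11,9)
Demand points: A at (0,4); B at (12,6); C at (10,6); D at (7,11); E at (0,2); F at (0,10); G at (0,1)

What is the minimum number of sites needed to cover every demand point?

Coverage sets (demand points within 5 of each site):
  P1: {D, F}
  P2: {A, C, E, G}
  P3: {D, F}
  P4: {B, C, D}
No 2 sites suffice: every size-2 union leaves at least one demand point uncovered.
But {P1, P2, P4} covers everything, so the minimum is 3.

3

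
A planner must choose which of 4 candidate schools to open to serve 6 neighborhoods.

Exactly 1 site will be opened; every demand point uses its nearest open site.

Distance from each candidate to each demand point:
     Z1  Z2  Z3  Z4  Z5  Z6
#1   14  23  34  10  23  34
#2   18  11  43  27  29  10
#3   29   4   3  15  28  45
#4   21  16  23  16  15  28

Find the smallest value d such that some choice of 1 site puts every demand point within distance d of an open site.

28

Open {#4}.
  Farthest demand point is Z6 at distance 28 (to #4); all others are ≤ 28.
With {#1} the worst case is 34.
With {#2} the worst case is 43.
No size-1 selection achieves below 28.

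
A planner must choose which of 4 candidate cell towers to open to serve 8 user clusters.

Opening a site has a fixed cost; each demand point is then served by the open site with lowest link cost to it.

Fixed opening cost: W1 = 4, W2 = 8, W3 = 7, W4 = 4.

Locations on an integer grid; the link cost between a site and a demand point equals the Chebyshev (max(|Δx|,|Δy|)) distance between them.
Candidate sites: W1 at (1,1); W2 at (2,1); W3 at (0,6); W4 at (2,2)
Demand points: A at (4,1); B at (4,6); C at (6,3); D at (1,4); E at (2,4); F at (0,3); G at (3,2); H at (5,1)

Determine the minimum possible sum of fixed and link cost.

Open {W4}: assign each demand point to its cheapest open site.
  A→W4 2, B→W4 4, C→W4 4, D→W4 2, E→W4 2, F→W4 2, G→W4 1, H→W4 3
  link cost 20, fixed 4 → total 24.
Compare {W1, W4}: link cost 20 + fixed 8 = 28.
Compare {W1}: link cost 27 + fixed 4 = 31.
Compare {W2}: link cost 23 + fixed 8 = 31.
All other subsets cost ≥ 28. Minimum total cost: 24.

24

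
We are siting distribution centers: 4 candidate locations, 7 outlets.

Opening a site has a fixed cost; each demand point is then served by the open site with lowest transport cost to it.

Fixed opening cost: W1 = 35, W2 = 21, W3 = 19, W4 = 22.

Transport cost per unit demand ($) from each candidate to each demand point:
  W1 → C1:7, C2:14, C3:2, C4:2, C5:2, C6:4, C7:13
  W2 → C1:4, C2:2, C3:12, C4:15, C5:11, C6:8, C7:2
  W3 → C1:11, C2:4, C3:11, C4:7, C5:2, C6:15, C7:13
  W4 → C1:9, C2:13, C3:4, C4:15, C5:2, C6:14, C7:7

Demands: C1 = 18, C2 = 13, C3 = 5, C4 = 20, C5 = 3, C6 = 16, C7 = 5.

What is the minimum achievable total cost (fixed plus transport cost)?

284

Open {W1, W2}: assign each demand point to its cheapest open site.
  C1→W2 18×4=72, C2→W2 13×2=26, C3→W1 5×2=10, C4→W1 20×2=40, C5→W1 3×2=6, C6→W1 16×4=64, C7→W2 5×2=10
  transport cost 228, fixed 56 → total 284.
Compare {W1, W2, W3}: transport cost 228 + fixed 75 = 303.
Compare {W1, W2, W4}: transport cost 228 + fixed 78 = 306.
Compare {W1, W2, W3, W4}: transport cost 228 + fixed 97 = 325.
All other subsets cost ≥ 303. Minimum total cost: 284.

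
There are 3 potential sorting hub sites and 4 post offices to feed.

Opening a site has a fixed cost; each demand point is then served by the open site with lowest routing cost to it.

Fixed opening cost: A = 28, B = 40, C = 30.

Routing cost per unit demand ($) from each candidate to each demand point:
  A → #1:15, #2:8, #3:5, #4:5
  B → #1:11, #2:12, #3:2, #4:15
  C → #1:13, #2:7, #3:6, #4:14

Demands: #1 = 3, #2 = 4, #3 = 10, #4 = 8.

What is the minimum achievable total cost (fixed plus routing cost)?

193

Open {A, B}: assign each demand point to its cheapest open site.
  #1→B 3×11=33, #2→A 4×8=32, #3→B 10×2=20, #4→A 8×5=40
  routing cost 125, fixed 68 → total 193.
Compare {A}: routing cost 167 + fixed 28 = 195.
Compare {A, C}: routing cost 157 + fixed 58 = 215.
Compare {A, B, C}: routing cost 121 + fixed 98 = 219.
All other subsets cost ≥ 195. Minimum total cost: 193.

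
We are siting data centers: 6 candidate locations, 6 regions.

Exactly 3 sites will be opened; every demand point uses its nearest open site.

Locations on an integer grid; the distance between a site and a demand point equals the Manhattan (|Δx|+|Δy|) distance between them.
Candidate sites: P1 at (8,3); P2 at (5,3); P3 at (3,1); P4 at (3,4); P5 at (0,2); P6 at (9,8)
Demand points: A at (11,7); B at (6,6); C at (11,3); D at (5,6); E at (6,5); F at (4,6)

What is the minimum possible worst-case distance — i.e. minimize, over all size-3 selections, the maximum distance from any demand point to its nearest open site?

Open {P1, P2, P6}.
  Farthest demand point is B at distance 4 (to P2); all others are ≤ 4.
With {P1, P4, P6} the worst case is 5.
With {P1, P3, P6} the worst case is 6.
No size-3 selection achieves below 4.

4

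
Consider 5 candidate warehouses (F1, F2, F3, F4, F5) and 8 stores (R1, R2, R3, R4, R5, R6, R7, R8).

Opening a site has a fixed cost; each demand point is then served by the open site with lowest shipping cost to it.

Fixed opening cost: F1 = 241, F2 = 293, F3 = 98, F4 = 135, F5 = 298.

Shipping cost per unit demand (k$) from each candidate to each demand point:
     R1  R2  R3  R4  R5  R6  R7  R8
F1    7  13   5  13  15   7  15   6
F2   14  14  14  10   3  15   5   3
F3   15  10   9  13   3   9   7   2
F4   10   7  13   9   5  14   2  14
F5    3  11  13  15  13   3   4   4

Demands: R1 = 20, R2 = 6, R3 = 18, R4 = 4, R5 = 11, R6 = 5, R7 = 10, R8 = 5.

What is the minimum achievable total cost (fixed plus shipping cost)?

781

Open {F3, F4}: assign each demand point to its cheapest open site.
  R1→F4 20×10=200, R2→F4 6×7=42, R3→F3 18×9=162, R4→F4 4×9=36, R5→F3 11×3=33, R6→F3 5×9=45, R7→F4 10×2=20, R8→F3 5×2=10
  shipping cost 548, fixed 233 → total 781.
Compare {F1, F4}: shipping cost 448 + fixed 376 = 824.
Compare {F3, F5}: shipping cost 432 + fixed 396 = 828.
Compare {F1, F3}: shipping cost 490 + fixed 339 = 829.
All other subsets cost ≥ 824. Minimum total cost: 781.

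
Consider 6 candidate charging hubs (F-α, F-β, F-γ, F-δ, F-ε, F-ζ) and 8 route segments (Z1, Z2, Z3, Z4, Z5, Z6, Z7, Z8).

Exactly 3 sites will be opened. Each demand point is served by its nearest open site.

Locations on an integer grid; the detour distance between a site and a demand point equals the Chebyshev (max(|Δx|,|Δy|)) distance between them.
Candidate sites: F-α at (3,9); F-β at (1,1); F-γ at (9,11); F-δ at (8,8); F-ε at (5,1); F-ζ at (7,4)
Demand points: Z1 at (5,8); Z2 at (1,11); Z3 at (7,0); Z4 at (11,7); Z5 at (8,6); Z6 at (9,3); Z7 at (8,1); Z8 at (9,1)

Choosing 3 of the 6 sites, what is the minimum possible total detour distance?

Open {F-α, F-ε, F-ζ}.
  Z1→F-α 2, Z2→F-α 2, Z3→F-ε 2, Z4→F-ζ 4, Z5→F-ζ 2, Z6→F-ζ 2, Z7→F-ε 3, Z8→F-ζ 3  ⇒ total 20.
Compare {F-α, F-δ, F-ζ}: total 21.
Compare {F-α, F-β, F-ζ}: total 22.
No size-3 selection does better; minimum is 20.

20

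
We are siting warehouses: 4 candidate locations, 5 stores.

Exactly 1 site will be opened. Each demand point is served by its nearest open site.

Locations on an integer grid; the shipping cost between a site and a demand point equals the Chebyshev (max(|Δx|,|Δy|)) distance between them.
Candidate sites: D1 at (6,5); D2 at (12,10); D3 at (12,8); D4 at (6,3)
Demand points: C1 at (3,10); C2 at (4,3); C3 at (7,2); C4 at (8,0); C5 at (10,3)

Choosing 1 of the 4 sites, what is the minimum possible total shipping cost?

Open {D4}.
  C1→D4 7, C2→D4 2, C3→D4 1, C4→D4 3, C5→D4 4  ⇒ total 17.
Compare {D1}: total 19.
Compare {D3}: total 36.
No size-1 selection does better; minimum is 17.

17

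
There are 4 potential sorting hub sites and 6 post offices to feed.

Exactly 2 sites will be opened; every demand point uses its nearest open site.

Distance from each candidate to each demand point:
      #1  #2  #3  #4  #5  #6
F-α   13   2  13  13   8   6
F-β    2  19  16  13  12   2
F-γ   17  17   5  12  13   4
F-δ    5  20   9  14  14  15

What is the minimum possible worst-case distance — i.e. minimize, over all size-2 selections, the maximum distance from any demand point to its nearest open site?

Open {F-α, F-β}.
  Farthest demand point is #3 at distance 13 (to F-α); all others are ≤ 13.
With {F-α, F-γ} the worst case is 13.
With {F-α, F-δ} the worst case is 13.
No size-2 selection achieves below 13.

13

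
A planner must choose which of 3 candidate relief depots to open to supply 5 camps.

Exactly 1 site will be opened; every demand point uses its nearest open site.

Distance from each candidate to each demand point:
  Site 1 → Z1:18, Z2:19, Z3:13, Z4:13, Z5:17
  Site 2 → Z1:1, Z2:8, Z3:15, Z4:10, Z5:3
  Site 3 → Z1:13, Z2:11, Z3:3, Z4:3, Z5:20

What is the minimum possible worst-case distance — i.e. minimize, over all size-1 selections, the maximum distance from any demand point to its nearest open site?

Open {Site 2}.
  Farthest demand point is Z3 at distance 15 (to Site 2); all others are ≤ 15.
With {Site 1} the worst case is 19.
With {Site 3} the worst case is 20.
No size-1 selection achieves below 15.

15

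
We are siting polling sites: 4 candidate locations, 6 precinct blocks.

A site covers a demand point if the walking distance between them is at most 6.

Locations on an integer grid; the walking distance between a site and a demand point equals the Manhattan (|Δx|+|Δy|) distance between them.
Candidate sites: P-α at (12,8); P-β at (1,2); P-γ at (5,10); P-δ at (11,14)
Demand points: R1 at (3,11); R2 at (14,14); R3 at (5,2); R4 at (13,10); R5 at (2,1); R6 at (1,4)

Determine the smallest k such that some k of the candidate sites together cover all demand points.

Coverage sets (demand points within 6 of each site):
  P-α: {R4}
  P-β: {R3, R5, R6}
  P-γ: {R1}
  P-δ: {R2, R4}
No 2 sites suffice: every size-2 union leaves at least one demand point uncovered.
But {P-β, P-γ, P-δ} covers everything, so the minimum is 3.

3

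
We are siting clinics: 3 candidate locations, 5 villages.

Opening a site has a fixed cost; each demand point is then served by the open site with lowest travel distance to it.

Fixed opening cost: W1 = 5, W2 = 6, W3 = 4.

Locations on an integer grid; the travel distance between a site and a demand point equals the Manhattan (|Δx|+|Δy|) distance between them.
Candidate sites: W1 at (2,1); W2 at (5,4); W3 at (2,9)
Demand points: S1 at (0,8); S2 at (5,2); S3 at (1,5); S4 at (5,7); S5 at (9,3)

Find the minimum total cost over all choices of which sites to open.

28

Open {W2, W3}: assign each demand point to its cheapest open site.
  S1→W3 3, S2→W2 2, S3→W2 5, S4→W2 3, S5→W2 5
  travel distance 18, fixed 10 → total 28.
Compare {W2}: travel distance 24 + fixed 6 = 30.
Compare {W1, W2, W3}: travel distance 18 + fixed 15 = 33.
Compare {W1, W2}: travel distance 24 + fixed 11 = 35.
All other subsets cost ≥ 30. Minimum total cost: 28.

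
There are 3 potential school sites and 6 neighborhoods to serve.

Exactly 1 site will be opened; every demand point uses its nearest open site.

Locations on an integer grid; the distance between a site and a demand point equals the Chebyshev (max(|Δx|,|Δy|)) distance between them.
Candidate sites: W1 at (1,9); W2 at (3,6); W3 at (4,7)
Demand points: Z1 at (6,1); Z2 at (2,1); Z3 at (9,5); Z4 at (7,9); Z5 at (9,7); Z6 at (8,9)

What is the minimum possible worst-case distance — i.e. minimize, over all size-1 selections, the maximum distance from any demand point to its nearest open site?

6

Open {W2}.
  Farthest demand point is Z3 at distance 6 (to W2); all others are ≤ 6.
With {W3} the worst case is 6.
With {W1} the worst case is 8.
No size-1 selection achieves below 6.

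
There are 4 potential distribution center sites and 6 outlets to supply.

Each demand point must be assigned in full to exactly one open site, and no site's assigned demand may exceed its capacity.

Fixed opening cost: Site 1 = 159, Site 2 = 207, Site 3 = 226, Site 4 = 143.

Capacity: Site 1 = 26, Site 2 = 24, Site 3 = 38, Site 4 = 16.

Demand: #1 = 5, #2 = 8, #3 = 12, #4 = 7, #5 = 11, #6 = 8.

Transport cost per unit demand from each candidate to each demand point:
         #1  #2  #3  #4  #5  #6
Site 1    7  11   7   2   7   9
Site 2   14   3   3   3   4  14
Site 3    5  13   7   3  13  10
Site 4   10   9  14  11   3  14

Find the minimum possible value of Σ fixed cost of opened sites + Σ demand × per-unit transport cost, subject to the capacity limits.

711

Open {Site 2, Site 3}; cheapest assignment that respects the capacities:
  Site 2 (cap 24, load 19): #2, #5 — cost 8×3 + 11×4 = 68
  Site 3 (cap 38, load 32): #1, #3, #4, #6 — cost 5×5 + 12×7 + 7×3 + 8×10 = 210
  Shipping 278, fixed 433 → total 711.
  Any other capacity-feasible assignment to {Site 2, Site 3} ships for at least 278.
Compare {Site 1, Site 2, Site 4}: its best feasible assignment gives total 723.
Compare {Site 3, Site 4}: its best feasible assignment gives total 741.
Every other set of open sites that can feasibly serve all demand totals ≥ 723 even under its best assignment. Minimum: 711.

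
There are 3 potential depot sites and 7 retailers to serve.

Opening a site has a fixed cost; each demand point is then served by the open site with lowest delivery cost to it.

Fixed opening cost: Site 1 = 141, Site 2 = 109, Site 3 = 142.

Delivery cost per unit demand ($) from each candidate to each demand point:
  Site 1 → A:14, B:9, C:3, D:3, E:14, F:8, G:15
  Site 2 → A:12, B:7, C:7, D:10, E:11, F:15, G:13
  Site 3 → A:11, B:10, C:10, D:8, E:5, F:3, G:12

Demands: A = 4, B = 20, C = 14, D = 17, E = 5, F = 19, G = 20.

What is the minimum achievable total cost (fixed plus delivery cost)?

Open {Site 1, Site 3}: assign each demand point to its cheapest open site.
  A→Site 3 4×11=44, B→Site 1 20×9=180, C→Site 1 14×3=42, D→Site 1 17×3=51, E→Site 3 5×5=25, F→Site 3 19×3=57, G→Site 3 20×12=240
  delivery cost 639, fixed 283 → total 922.
Compare {Site 3}: delivery cost 842 + fixed 142 = 984.
Compare {Site 2, Site 3}: delivery cost 740 + fixed 251 = 991.
Compare {Site 1, Site 2, Site 3}: delivery cost 599 + fixed 392 = 991.
All other subsets cost ≥ 984. Minimum total cost: 922.

922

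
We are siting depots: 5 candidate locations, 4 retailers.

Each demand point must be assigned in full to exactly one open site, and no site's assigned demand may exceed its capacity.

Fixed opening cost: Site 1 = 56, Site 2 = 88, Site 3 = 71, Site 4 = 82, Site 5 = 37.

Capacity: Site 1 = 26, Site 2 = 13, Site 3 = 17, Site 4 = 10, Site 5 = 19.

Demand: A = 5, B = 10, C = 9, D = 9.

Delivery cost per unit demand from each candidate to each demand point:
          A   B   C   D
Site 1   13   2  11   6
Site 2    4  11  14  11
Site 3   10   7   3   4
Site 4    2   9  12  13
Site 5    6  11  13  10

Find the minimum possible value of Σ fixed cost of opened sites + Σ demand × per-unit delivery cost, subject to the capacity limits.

Open {Site 1, Site 3}; cheapest assignment that respects the capacities:
  Site 1 (cap 26, load 19): B, D — cost 10×2 + 9×6 = 74
  Site 3 (cap 17, load 14): A, C — cost 5×10 + 9×3 = 77
  Shipping 151, fixed 127 → total 278.
  Any other capacity-feasible assignment to {Site 1, Site 3} ships for at least 151.
Compare {Site 1, Site 3, Site 5}: its best feasible assignment gives total 295.
Compare {Site 1, Site 5}: its best feasible assignment gives total 314.
Every other set of open sites that can feasibly serve all demand totals ≥ 295 even under its best assignment. Minimum: 278.

278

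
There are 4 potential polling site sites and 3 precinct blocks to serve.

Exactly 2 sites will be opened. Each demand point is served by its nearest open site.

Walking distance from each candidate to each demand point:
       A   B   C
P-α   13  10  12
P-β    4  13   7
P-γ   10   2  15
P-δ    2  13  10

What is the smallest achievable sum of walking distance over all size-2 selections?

13

Open {P-β, P-γ}.
  A→P-β 4, B→P-γ 2, C→P-β 7  ⇒ total 13.
Compare {P-γ, P-δ}: total 14.
Compare {P-α, P-β}: total 21.
No size-2 selection does better; minimum is 13.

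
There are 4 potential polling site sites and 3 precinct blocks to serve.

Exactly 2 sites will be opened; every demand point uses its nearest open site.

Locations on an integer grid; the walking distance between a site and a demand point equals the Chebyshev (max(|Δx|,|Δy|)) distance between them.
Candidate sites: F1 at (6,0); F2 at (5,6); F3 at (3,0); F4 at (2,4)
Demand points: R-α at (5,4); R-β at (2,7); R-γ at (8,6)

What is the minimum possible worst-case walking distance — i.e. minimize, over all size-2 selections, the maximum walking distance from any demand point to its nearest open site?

Open {F1, F2}.
  Farthest demand point is R-β at walking distance 3 (to F2); all others are ≤ 3.
With {F2, F3} the worst case is 3.
With {F2, F4} the worst case is 3.
No size-2 selection achieves below 3.

3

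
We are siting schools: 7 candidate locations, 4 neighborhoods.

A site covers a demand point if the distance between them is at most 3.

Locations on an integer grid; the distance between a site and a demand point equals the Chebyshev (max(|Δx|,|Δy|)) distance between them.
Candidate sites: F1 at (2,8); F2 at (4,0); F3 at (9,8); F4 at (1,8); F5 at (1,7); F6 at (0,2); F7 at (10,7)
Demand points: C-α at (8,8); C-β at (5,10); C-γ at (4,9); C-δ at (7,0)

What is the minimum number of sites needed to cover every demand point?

3

Coverage sets (demand points within 3 of each site):
  F1: {C-β, C-γ}
  F2: {C-δ}
  F3: {C-α}
  F4: {C-γ}
  F5: {C-γ}
  F6: {}
  F7: {C-α}
No 2 sites suffice: every size-2 union leaves at least one demand point uncovered.
But {F1, F2, F3} covers everything, so the minimum is 3.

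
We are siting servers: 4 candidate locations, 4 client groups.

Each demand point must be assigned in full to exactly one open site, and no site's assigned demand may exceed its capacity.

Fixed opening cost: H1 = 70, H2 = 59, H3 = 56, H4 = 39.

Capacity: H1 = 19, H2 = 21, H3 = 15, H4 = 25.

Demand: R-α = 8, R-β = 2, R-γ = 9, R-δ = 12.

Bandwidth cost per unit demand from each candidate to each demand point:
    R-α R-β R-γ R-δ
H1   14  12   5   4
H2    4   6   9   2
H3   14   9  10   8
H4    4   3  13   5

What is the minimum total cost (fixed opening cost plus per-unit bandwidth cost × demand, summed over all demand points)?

Open {H2, H4}; cheapest assignment that respects the capacities:
  H2 (cap 21, load 21): R-γ, R-δ — cost 9×9 + 12×2 = 105
  H4 (cap 25, load 10): R-α, R-β — cost 8×4 + 2×3 = 38
  Shipping 143, fixed 98 → total 241.
  Any other capacity-feasible assignment to {H2, H4} ships for at least 143.
Compare {H1, H4}: its best feasible assignment gives total 252.
Compare {H1, H2}: its best feasible assignment gives total 254.
Every other set of open sites that can feasibly serve all demand totals ≥ 252 even under its best assignment. Minimum: 241.

241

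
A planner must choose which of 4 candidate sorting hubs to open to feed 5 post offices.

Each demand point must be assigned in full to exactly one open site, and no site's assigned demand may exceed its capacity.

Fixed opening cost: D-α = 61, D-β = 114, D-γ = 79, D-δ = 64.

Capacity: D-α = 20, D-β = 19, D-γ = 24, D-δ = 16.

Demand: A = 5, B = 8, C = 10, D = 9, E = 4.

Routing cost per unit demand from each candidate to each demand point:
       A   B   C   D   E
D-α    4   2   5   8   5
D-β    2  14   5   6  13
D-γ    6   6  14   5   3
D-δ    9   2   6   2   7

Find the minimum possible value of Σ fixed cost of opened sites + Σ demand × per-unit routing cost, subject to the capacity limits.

293

Open {D-α, D-γ}; cheapest assignment that respects the capacities:
  D-α (cap 20, load 18): B, C — cost 8×2 + 10×5 = 66
  D-γ (cap 24, load 18): A, D, E — cost 5×6 + 9×5 + 4×3 = 87
  Shipping 153, fixed 140 → total 293.
  Any other capacity-feasible assignment to {D-α, D-γ} ships for at least 153.
Compare {D-α, D-γ, D-δ}: its best feasible assignment gives total 330.
Compare {D-α, D-β}: its best feasible assignment gives total 335.
Every other set of open sites that can feasibly serve all demand totals ≥ 330 even under its best assignment. Minimum: 293.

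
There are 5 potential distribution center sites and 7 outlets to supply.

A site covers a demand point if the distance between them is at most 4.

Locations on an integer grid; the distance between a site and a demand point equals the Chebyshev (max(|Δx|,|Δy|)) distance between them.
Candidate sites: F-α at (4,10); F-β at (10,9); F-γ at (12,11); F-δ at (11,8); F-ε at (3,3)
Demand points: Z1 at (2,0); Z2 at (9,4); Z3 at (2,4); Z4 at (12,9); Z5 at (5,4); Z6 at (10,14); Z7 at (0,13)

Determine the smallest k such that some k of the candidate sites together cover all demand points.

Coverage sets (demand points within 4 of each site):
  F-α: {Z7}
  F-β: {Z4}
  F-γ: {Z4, Z6}
  F-δ: {Z2, Z4}
  F-ε: {Z1, Z3, Z5}
No 3 sites suffice: every size-3 union leaves at least one demand point uncovered.
But {F-α, F-γ, F-δ, F-ε} covers everything, so the minimum is 4.

4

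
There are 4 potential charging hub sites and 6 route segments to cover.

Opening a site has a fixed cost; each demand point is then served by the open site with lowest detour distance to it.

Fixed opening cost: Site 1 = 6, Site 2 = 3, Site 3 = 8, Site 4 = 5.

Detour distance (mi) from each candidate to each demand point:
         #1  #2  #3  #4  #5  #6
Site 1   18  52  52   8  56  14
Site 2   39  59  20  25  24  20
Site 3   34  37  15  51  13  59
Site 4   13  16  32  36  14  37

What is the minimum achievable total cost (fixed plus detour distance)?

Open {Site 1, Site 3, Site 4}: assign each demand point to its cheapest open site.
  #1→Site 4 13, #2→Site 4 16, #3→Site 3 15, #4→Site 1 8, #5→Site 3 13, #6→Site 1 14
  detour distance 79, fixed 19 → total 98.
Compare {Site 1, Site 2, Site 4}: detour distance 85 + fixed 14 = 99.
Compare {Site 1, Site 2, Site 3, Site 4}: detour distance 79 + fixed 22 = 101.
Compare {Site 1, Site 4}: detour distance 97 + fixed 11 = 108.
All other subsets cost ≥ 99. Minimum total cost: 98.

98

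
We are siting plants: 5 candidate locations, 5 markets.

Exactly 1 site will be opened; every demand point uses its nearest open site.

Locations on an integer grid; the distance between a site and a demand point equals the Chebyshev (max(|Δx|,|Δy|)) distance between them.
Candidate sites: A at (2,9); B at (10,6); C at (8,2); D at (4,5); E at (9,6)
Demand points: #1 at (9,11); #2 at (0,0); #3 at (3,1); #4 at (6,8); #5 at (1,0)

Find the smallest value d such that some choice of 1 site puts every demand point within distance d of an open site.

Open {D}.
  Farthest demand point is #1 at distance 6 (to D); all others are ≤ 6.
With {A} the worst case is 9.
With {C} the worst case is 9.
No size-1 selection achieves below 6.

6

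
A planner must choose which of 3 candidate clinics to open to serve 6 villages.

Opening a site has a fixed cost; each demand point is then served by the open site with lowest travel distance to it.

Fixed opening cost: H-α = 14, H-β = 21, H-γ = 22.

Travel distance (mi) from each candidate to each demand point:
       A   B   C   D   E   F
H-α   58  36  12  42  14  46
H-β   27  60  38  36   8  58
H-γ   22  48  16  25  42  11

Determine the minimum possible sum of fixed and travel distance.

156

Open {H-α, H-γ}: assign each demand point to its cheapest open site.
  A→H-γ 22, B→H-α 36, C→H-α 12, D→H-γ 25, E→H-α 14, F→H-γ 11
  travel distance 120, fixed 36 → total 156.
Compare {H-α, H-β, H-γ}: travel distance 114 + fixed 57 = 171.
Compare {H-β, H-γ}: travel distance 130 + fixed 43 = 173.
Compare {H-γ}: travel distance 164 + fixed 22 = 186.
All other subsets cost ≥ 171. Minimum total cost: 156.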